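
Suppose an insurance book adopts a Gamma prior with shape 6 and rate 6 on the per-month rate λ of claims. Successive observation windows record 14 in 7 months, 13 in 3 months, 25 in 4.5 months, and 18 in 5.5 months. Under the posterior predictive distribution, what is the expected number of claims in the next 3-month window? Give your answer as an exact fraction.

114/13

Total count: 14 + 13 + 25 + 18 = 70.
Total exposure: 7 + 3 + 4.5 + 5.5 = 20 months.
Gamma(α, β) with Poisson data over total exposure Σt gives posterior Gamma(α+Σx, β+Σt) = Gamma(76, 26).
Predictive mean over a 3-month window = T·E[λ|data] = 3·76/26 = 114/13.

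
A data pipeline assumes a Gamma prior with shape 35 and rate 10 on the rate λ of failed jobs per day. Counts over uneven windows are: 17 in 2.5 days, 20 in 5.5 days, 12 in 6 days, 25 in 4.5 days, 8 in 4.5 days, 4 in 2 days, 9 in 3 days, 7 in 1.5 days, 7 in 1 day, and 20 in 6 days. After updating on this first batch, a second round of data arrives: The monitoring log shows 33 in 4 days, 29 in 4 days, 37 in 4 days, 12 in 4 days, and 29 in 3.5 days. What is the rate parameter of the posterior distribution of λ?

Total count: 17 + 20 + 12 + 25 + 8 + 4 + 9 + 7 + 7 + 20 = 129.
Total exposure: 2.5 + 5.5 + 6 + 4.5 + 4.5 + 2 + 3 + 1.5 + 1 + 6 = 36.5 days.
After the first batch: Gamma(35 + 129, 10 + 36.5) = Gamma(164, 93/2).
Total count: 33 + 29 + 37 + 12 + 29 = 140.
Total exposure: 4 + 4 + 4 + 4 + 3.5 = 19.5 days.
After the second batch: Gamma(164 + 140, 93/2 + 19.5) = Gamma(304, 66).

66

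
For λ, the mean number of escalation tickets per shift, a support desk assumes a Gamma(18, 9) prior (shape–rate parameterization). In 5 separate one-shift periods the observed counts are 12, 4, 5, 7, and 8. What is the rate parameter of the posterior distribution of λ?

Total count: 12 + 4 + 5 + 7 + 8 = 36.
Total exposure: 5 shifts.
Conjugate update: add total count to the shape and total exposure to the rate, giving Gamma(54, 14).

14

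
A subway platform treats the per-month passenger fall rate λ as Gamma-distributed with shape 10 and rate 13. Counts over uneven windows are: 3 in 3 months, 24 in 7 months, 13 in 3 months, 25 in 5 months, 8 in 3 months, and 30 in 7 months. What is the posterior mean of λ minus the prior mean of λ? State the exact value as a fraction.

Total count: 3 + 24 + 13 + 25 + 8 + 30 = 103.
Total exposure: 3 + 7 + 3 + 5 + 3 + 7 = 28 months.
Gamma(α, β) with Poisson data over total exposure Σt gives posterior Gamma(α+Σx, β+Σt) = Gamma(113, 41).
Posterior mean = 113/41 = 113/41; prior mean = 10/13 = 10/13. Difference = 113/41 − 10/13 = 1059/533.

1059/533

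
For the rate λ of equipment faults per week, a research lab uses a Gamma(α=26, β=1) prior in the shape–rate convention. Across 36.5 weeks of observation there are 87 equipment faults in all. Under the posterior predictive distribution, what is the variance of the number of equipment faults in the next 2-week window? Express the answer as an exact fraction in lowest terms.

Total count 87 over total exposure 36.5 weeks.
Conjugate update: add total count to the shape and total exposure to the rate, giving Gamma(113, 75/2).
The posterior predictive for a window of length T is Negative Binomial with variance T·α'·(β'+T)/β'² = 2·113·(79/2)/(5625/4) = 35708/5625.

35708/5625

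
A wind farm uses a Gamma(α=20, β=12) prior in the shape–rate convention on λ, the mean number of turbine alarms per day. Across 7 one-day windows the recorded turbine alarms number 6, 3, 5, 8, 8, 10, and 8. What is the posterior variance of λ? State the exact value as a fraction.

Total count: 6 + 3 + 5 + 8 + 8 + 10 + 8 = 48.
Total exposure: 7 days.
Conjugate update: add total count to the shape and total exposure to the rate, giving Gamma(68, 19).
Posterior variance = α'/β'² = 68/361.

68/361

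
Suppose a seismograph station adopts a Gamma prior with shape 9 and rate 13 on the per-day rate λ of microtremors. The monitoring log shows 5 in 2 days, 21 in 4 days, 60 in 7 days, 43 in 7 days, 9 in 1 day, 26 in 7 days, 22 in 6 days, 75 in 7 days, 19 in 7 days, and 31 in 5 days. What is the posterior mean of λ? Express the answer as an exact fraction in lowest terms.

Total count: 5 + 21 + 60 + 43 + 9 + 26 + 22 + 75 + 19 + 31 = 311.
Total exposure: 2 + 4 + 7 + 7 + 1 + 7 + 6 + 7 + 7 + 5 = 53 days.
By Gamma–Poisson conjugacy, the posterior is Gamma(α + Σx, β + Σt) = Gamma(9 + 311, 13 + 53) = Gamma(320, 66).
Posterior mean = α'/β' = 320/66 = 160/33.

160/33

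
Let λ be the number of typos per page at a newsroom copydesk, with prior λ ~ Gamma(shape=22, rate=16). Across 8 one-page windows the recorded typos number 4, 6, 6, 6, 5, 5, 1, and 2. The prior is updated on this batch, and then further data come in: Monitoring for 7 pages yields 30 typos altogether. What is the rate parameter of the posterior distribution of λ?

Total count: 4 + 6 + 6 + 6 + 5 + 5 + 1 + 2 = 35.
Total exposure: 8 pages.
After the first batch: Gamma(22 + 35, 16 + 8) = Gamma(57, 24).
Total count 30 over total exposure 7 pages.
After the second batch: Gamma(57 + 30, 24 + 7) = Gamma(87, 31).

31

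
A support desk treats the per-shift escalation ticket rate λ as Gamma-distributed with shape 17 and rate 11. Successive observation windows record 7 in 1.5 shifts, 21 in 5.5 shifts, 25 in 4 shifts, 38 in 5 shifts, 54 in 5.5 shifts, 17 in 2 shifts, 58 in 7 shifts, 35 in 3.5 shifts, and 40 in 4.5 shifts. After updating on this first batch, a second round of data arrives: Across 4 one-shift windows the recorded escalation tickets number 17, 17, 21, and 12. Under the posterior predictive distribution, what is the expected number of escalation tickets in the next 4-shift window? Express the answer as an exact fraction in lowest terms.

Total count: 7 + 21 + 25 + 38 + 54 + 17 + 58 + 35 + 40 = 295.
Total exposure: 1.5 + 5.5 + 4 + 5 + 5.5 + 2 + 7 + 3.5 + 4.5 = 38.5 shifts.
After the first batch: Gamma(17 + 295, 11 + 38.5) = Gamma(312, 99/2).
Total count: 17 + 17 + 21 + 12 = 67.
Total exposure: 4 shifts.
After the second batch: Gamma(312 + 67, 99/2 + 4) = Gamma(379, 107/2).
Predictive mean over a 4-shift window = T·E[λ|data] = 4·379/(107/2) = 3032/107.

3032/107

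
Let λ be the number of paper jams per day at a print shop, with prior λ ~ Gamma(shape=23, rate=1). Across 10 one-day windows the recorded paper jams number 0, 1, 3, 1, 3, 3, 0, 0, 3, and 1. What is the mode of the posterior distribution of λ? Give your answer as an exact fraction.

37/11

Total count: 0 + 1 + 3 + 1 + 3 + 3 + 0 + 0 + 3 + 1 = 15.
Total exposure: 10 days.
The Gamma prior is conjugate for the Poisson rate, so λ | data ~ Gamma(23+15, 1+10) = Gamma(38, 11).
Posterior mode = (α'−1)/β' = 37/11.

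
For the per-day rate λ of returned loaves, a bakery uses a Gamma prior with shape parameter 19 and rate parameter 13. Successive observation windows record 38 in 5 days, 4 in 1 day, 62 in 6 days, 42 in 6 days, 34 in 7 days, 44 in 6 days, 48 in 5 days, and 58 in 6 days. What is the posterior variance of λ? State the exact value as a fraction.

Total count: 38 + 4 + 62 + 42 + 34 + 44 + 48 + 58 = 330.
Total exposure: 5 + 1 + 6 + 6 + 7 + 6 + 5 + 6 = 42 days.
By Gamma–Poisson conjugacy, the posterior is Gamma(α + Σx, β + Σt) = Gamma(19 + 330, 13 + 42) = Gamma(349, 55).
Posterior variance = α'/β'² = 349/3025.

349/3025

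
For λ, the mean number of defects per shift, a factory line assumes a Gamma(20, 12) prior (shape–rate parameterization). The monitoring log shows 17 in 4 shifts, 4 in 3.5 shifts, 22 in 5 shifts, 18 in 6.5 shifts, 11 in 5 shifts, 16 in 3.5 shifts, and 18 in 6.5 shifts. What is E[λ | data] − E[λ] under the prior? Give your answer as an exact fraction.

Total count: 17 + 4 + 22 + 18 + 11 + 16 + 18 = 106.
Total exposure: 4 + 3.5 + 5 + 6.5 + 5 + 3.5 + 6.5 = 34 shifts.
By Gamma–Poisson conjugacy, the posterior is Gamma(α + Σx, β + Σt) = Gamma(20 + 106, 12 + 34) = Gamma(126, 46).
Posterior mean = 126/46 = 63/23; prior mean = 20/12 = 5/3. Difference = 63/23 − 5/3 = 74/69.

74/69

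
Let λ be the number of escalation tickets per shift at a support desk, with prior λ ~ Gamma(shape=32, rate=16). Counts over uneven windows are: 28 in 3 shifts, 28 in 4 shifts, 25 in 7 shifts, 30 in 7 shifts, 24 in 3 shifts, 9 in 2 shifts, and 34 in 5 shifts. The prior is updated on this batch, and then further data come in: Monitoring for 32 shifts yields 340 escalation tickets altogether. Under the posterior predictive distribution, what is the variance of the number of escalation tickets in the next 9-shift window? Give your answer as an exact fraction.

435600/6241

Total count: 28 + 28 + 25 + 30 + 24 + 9 + 34 = 178.
Total exposure: 3 + 4 + 7 + 7 + 3 + 2 + 5 = 31 shifts.
After the first batch: Gamma(32 + 178, 16 + 31) = Gamma(210, 47).
Total count 340 over total exposure 32 shifts.
After the second batch: Gamma(210 + 340, 47 + 32) = Gamma(550, 79).
The posterior predictive for a window of length T is Negative Binomial with variance T·α'·(β'+T)/β'² = 9·550·88/6241 = 435600/6241.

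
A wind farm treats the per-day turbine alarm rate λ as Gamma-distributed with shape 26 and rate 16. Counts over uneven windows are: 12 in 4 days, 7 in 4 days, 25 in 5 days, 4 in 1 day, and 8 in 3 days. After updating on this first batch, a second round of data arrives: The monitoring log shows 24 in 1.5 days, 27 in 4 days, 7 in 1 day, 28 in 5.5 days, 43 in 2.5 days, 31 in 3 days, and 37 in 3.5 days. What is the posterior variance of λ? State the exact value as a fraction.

31/324

Total count: 12 + 7 + 25 + 4 + 8 = 56.
Total exposure: 4 + 4 + 5 + 1 + 3 = 17 days.
After the first batch: Gamma(26 + 56, 16 + 17) = Gamma(82, 33).
Total count: 24 + 27 + 7 + 28 + 43 + 31 + 37 = 197.
Total exposure: 1.5 + 4 + 1 + 5.5 + 2.5 + 3 + 3.5 = 21 days.
After the second batch: Gamma(82 + 197, 33 + 21) = Gamma(279, 54).
Posterior variance = α'/β'² = 279/2916 = 31/324.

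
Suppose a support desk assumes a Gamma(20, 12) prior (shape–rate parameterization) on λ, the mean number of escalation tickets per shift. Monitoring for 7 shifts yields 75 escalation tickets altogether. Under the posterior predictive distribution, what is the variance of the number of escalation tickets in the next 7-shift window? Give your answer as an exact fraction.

Total count 75 over total exposure 7 shifts.
Conjugate update: add total count to the shape and total exposure to the rate, giving Gamma(95, 19).
The posterior predictive for a window of length T is Negative Binomial with variance T·α'·(β'+T)/β'² = 7·95·26/361 = 910/19.

910/19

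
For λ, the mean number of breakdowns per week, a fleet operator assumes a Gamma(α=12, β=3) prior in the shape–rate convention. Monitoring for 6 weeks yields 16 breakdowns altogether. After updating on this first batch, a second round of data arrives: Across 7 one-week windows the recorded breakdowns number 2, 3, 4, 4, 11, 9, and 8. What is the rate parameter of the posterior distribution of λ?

16

Total count 16 over total exposure 6 weeks.
After the first batch: Gamma(12 + 16, 3 + 6) = Gamma(28, 9).
Total count: 2 + 3 + 4 + 4 + 11 + 9 + 8 = 41.
Total exposure: 7 weeks.
After the second batch: Gamma(28 + 41, 9 + 7) = Gamma(69, 16).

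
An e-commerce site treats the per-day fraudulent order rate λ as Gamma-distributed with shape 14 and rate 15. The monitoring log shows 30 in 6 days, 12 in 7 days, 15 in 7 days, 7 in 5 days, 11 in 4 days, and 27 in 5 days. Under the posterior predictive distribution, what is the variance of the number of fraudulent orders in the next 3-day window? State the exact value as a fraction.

Total count: 30 + 12 + 15 + 7 + 11 + 27 = 102.
Total exposure: 6 + 7 + 7 + 5 + 4 + 5 = 34 days.
Conjugate update: add total count to the shape and total exposure to the rate, giving Gamma(116, 49).
The posterior predictive for a window of length T is Negative Binomial with variance T·α'·(β'+T)/β'² = 3·116·52/2401 = 18096/2401.

18096/2401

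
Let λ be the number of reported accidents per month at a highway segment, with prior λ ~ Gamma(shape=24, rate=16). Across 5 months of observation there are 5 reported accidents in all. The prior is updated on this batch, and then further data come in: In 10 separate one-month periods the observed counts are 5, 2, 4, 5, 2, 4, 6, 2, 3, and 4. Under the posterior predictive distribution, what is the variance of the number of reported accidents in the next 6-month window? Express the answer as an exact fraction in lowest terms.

Total count 5 over total exposure 5 months.
After the first batch: Gamma(24 + 5, 16 + 5) = Gamma(29, 21).
Total count: 5 + 2 + 4 + 5 + 2 + 4 + 6 + 2 + 3 + 4 = 37.
Total exposure: 10 months.
After the second batch: Gamma(29 + 37, 21 + 10) = Gamma(66, 31).
The posterior predictive for a window of length T is Negative Binomial with variance T·α'·(β'+T)/β'² = 6·66·37/961 = 14652/961.

14652/961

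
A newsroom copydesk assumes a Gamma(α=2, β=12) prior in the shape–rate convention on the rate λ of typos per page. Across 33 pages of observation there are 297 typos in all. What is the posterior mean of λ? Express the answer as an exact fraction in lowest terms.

Total count 297 over total exposure 33 pages.
By Gamma–Poisson conjugacy, the posterior is Gamma(α + Σx, β + Σt) = Gamma(2 + 297, 12 + 33) = Gamma(299, 45).
Posterior mean = α'/β' = 299/45.

299/45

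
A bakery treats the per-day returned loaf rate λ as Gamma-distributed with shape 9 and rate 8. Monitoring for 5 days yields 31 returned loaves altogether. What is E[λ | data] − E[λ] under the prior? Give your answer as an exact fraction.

Total count 31 over total exposure 5 days.
Posterior: α' = 9 + 31 = 40, β' = 8 + 5 = 13.
Posterior mean = 40/13 = 40/13; prior mean = 9/8 = 9/8. Difference = 40/13 − 9/8 = 203/104.

203/104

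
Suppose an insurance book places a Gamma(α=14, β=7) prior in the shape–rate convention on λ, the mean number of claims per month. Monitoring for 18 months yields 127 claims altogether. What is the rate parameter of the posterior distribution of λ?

25

Total count 127 over total exposure 18 months.
By Gamma–Poisson conjugacy, the posterior is Gamma(α + Σx, β + Σt) = Gamma(14 + 127, 7 + 18) = Gamma(141, 25).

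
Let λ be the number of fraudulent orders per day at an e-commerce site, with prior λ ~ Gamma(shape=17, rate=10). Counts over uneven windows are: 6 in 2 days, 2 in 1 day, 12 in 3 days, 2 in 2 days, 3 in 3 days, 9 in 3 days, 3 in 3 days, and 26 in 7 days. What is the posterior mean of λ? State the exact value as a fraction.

Total count: 6 + 2 + 12 + 2 + 3 + 9 + 3 + 26 = 63.
Total exposure: 2 + 1 + 3 + 2 + 3 + 3 + 3 + 7 = 24 days.
Gamma(α, β) with Poisson data over total exposure Σt gives posterior Gamma(α+Σx, β+Σt) = Gamma(80, 34).
Posterior mean = α'/β' = 80/34 = 40/17.

40/17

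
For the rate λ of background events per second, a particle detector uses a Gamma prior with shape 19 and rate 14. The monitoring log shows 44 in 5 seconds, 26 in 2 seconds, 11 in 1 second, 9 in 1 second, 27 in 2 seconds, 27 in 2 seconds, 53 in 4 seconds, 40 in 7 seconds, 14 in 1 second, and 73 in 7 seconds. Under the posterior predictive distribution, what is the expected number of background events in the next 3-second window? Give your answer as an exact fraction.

Total count: 44 + 26 + 11 + 9 + 27 + 27 + 53 + 40 + 14 + 73 = 324.
Total exposure: 5 + 2 + 1 + 1 + 2 + 2 + 4 + 7 + 1 + 7 = 32 seconds.
Gamma(α, β) with Poisson data over total exposure Σt gives posterior Gamma(α+Σx, β+Σt) = Gamma(343, 46).
Predictive mean over a 3-second window = T·E[λ|data] = 3·343/46 = 1029/46.

1029/46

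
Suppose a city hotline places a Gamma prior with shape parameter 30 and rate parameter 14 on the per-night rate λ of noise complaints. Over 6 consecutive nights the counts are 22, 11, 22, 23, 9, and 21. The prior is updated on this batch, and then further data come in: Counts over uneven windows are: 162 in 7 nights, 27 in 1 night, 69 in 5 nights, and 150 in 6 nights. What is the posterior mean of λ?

Total count: 22 + 11 + 22 + 23 + 9 + 21 = 108.
Total exposure: 6 nights.
After the first batch: Gamma(30 + 108, 14 + 6) = Gamma(138, 20).
Total count: 162 + 27 + 69 + 150 = 408.
Total exposure: 7 + 1 + 5 + 6 = 19 nights.
After the second batch: Gamma(138 + 408, 20 + 19) = Gamma(546, 39).
Posterior mean = α'/β' = 546/39 = 14.

14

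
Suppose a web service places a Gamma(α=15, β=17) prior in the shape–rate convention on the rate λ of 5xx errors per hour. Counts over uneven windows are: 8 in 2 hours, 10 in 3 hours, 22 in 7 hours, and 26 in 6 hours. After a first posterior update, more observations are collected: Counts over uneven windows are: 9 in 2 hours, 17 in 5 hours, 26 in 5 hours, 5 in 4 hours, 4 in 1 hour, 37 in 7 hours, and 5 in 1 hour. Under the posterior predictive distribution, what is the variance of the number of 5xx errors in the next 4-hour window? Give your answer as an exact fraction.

2944/225

Total count: 8 + 10 + 22 + 26 = 66.
Total exposure: 2 + 3 + 7 + 6 = 18 hours.
After the first batch: Gamma(15 + 66, 17 + 18) = Gamma(81, 35).
Total count: 9 + 17 + 26 + 5 + 4 + 37 + 5 = 103.
Total exposure: 2 + 5 + 5 + 4 + 1 + 7 + 1 = 25 hours.
After the second batch: Gamma(81 + 103, 35 + 25) = Gamma(184, 60).
The posterior predictive for a window of length T is Negative Binomial with variance T·α'·(β'+T)/β'² = 4·184·64/3600 = 2944/225.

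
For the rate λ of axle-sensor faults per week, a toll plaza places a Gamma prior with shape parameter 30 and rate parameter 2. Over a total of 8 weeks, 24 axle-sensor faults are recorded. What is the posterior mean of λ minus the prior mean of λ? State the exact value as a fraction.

Total count 24 over total exposure 8 weeks.
Gamma(α, β) with Poisson data over total exposure Σt gives posterior Gamma(α+Σx, β+Σt) = Gamma(54, 10).
Posterior mean = 54/10 = 27/5; prior mean = 30/2 = 15. Difference = 27/5 − 15 = -48/5.

-48/5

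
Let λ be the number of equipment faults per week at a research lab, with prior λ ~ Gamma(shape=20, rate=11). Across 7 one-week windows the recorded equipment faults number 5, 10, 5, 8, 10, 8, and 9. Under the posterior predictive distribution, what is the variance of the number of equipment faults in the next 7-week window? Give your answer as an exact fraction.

4375/108

Total count: 5 + 10 + 5 + 8 + 10 + 8 + 9 = 55.
Total exposure: 7 weeks.
Posterior: α' = 20 + 55 = 75, β' = 11 + 7 = 18.
The posterior predictive for a window of length T is Negative Binomial with variance T·α'·(β'+T)/β'² = 7·75·25/324 = 4375/108.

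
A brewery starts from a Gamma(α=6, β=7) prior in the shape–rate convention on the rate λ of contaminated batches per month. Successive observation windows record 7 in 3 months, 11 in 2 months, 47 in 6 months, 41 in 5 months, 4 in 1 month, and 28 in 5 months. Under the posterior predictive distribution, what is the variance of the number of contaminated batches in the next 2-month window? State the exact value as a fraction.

Total count: 7 + 11 + 47 + 41 + 4 + 28 = 138.
Total exposure: 3 + 2 + 6 + 5 + 1 + 5 = 22 months.
The Gamma prior is conjugate for the Poisson rate, so λ | data ~ Gamma(6+138, 7+22) = Gamma(144, 29).
The posterior predictive for a window of length T is Negative Binomial with variance T·α'·(β'+T)/β'² = 2·144·31/841 = 8928/841.

8928/841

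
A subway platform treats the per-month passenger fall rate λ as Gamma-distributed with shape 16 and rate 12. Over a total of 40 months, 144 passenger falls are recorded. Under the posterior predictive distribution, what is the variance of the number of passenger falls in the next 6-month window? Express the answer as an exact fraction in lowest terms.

3480/169

Total count 144 over total exposure 40 months.
Posterior: α' = 16 + 144 = 160, β' = 12 + 40 = 52.
The posterior predictive for a window of length T is Negative Binomial with variance T·α'·(β'+T)/β'² = 6·160·58/2704 = 3480/169.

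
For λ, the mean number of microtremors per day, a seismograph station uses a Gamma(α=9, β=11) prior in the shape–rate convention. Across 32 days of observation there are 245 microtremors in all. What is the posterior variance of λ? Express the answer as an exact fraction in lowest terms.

254/1849

Total count 245 over total exposure 32 days.
Conjugate update: add total count to the shape and total exposure to the rate, giving Gamma(254, 43).
Posterior variance = α'/β'² = 254/1849.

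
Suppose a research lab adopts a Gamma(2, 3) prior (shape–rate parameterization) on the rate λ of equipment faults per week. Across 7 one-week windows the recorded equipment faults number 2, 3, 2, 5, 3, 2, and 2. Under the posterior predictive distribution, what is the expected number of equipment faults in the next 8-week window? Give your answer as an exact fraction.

84/5

Total count: 2 + 3 + 2 + 5 + 3 + 2 + 2 = 19.
Total exposure: 7 weeks.
Conjugate update: add total count to the shape and total exposure to the rate, giving Gamma(21, 10).
Predictive mean over an 8-week window = T·E[λ|data] = 8·21/10 = 84/5.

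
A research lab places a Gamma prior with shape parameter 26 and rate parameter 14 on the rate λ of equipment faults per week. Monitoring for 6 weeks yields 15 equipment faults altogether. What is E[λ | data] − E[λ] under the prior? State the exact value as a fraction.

27/140

Total count 15 over total exposure 6 weeks.
By Gamma–Poisson conjugacy, the posterior is Gamma(α + Σx, β + Σt) = Gamma(26 + 15, 14 + 6) = Gamma(41, 20).
Posterior mean = 41/20 = 41/20; prior mean = 26/14 = 13/7. Difference = 41/20 − 13/7 = 27/140.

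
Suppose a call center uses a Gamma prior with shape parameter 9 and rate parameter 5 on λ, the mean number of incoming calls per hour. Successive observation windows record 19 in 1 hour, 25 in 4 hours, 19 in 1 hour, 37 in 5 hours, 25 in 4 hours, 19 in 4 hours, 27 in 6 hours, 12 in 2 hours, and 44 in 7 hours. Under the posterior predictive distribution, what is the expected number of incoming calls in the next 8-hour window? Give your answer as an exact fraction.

Total count: 19 + 25 + 19 + 37 + 25 + 19 + 27 + 12 + 44 = 227.
Total exposure: 1 + 4 + 1 + 5 + 4 + 4 + 6 + 2 + 7 = 34 hours.
The Gamma prior is conjugate for the Poisson rate, so λ | data ~ Gamma(9+227, 5+34) = Gamma(236, 39).
Predictive mean over an 8-hour window = T·E[λ|data] = 8·236/39 = 1888/39.

1888/39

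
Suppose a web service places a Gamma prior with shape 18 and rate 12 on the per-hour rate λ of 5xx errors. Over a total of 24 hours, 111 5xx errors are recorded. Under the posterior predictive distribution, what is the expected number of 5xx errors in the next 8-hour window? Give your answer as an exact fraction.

86/3

Total count 111 over total exposure 24 hours.
By Gamma–Poisson conjugacy, the posterior is Gamma(α + Σx, β + Σt) = Gamma(18 + 111, 12 + 24) = Gamma(129, 36).
Predictive mean over an 8-hour window = T·E[λ|data] = 8·129/36 = 86/3.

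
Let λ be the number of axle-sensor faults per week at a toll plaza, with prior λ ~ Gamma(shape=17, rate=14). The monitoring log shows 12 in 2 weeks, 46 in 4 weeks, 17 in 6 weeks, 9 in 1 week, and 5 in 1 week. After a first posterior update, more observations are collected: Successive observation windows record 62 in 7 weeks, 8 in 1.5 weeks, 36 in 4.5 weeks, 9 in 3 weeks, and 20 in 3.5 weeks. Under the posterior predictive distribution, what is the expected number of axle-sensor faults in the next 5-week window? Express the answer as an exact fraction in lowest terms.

Total count: 12 + 46 + 17 + 9 + 5 = 89.
Total exposure: 2 + 4 + 6 + 1 + 1 = 14 weeks.
After the first batch: Gamma(17 + 89, 14 + 14) = Gamma(106, 28).
Total count: 62 + 8 + 36 + 9 + 20 = 135.
Total exposure: 7 + 1.5 + 4.5 + 3 + 3.5 = 19.5 weeks.
After the second batch: Gamma(106 + 135, 28 + 19.5) = Gamma(241, 95/2).
Predictive mean over a 5-week window = T·E[λ|data] = 5·241/(95/2) = 482/19.

482/19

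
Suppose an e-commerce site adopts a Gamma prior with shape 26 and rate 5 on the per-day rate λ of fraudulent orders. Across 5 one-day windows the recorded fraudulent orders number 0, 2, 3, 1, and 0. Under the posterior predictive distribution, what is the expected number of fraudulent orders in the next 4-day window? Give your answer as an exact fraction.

Total count: 0 + 2 + 3 + 1 + 0 = 6.
Total exposure: 5 days.
The Gamma prior is conjugate for the Poisson rate, so λ | data ~ Gamma(26+6, 5+5) = Gamma(32, 10).
Predictive mean over a 4-day window = T·E[λ|data] = 4·32/10 = 64/5.

64/5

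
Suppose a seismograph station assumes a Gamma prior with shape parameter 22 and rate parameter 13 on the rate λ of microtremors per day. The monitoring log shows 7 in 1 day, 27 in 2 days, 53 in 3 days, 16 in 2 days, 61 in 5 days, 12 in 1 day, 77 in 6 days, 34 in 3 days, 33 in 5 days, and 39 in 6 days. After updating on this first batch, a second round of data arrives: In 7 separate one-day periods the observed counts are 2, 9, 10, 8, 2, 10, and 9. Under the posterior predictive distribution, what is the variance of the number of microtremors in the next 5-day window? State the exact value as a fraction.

Total count: 7 + 27 + 53 + 16 + 61 + 12 + 77 + 34 + 33 + 39 = 359.
Total exposure: 1 + 2 + 3 + 2 + 5 + 1 + 6 + 3 + 5 + 6 = 34 days.
After the first batch: Gamma(22 + 359, 13 + 34) = Gamma(381, 47).
Total count: 2 + 9 + 10 + 8 + 2 + 10 + 9 = 50.
Total exposure: 7 days.
After the second batch: Gamma(381 + 50, 47 + 7) = Gamma(431, 54).
The posterior predictive for a window of length T is Negative Binomial with variance T·α'·(β'+T)/β'² = 5·431·59/2916 = 127145/2916.

127145/2916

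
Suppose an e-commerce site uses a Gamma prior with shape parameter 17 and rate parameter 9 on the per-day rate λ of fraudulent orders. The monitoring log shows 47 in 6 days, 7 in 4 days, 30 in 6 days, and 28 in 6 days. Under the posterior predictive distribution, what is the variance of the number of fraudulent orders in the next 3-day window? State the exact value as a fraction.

13158/961

Total count: 47 + 7 + 30 + 28 = 112.
Total exposure: 6 + 4 + 6 + 6 = 22 days.
Gamma(α, β) with Poisson data over total exposure Σt gives posterior Gamma(α+Σx, β+Σt) = Gamma(129, 31).
The posterior predictive for a window of length T is Negative Binomial with variance T·α'·(β'+T)/β'² = 3·129·34/961 = 13158/961.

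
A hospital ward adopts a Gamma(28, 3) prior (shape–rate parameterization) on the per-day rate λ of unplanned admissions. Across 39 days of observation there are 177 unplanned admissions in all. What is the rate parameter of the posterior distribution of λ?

Total count 177 over total exposure 39 days.
By Gamma–Poisson conjugacy, the posterior is Gamma(α + Σx, β + Σt) = Gamma(28 + 177, 3 + 39) = Gamma(205, 42).

42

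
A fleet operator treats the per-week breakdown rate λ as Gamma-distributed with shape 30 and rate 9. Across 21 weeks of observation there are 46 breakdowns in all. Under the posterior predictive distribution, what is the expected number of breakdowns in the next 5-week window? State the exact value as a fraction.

38/3

Total count 46 over total exposure 21 weeks.
Posterior: α' = 30 + 46 = 76, β' = 9 + 21 = 30.
Predictive mean over a 5-week window = T·E[λ|data] = 5·76/30 = 38/3.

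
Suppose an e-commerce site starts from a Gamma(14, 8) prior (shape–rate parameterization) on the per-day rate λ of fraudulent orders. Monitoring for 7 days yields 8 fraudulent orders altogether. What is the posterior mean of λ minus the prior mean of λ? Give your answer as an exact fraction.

Total count 8 over total exposure 7 days.
By Gamma–Poisson conjugacy, the posterior is Gamma(α + Σx, β + Σt) = Gamma(14 + 8, 8 + 7) = Gamma(22, 15).
Posterior mean = 22/15 = 22/15; prior mean = 14/8 = 7/4. Difference = 22/15 − 7/4 = -17/60.

-17/60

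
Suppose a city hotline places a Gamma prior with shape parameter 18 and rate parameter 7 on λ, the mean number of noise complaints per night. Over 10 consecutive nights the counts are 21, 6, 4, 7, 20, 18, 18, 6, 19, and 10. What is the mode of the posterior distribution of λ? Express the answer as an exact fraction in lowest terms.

Total count: 21 + 6 + 4 + 7 + 20 + 18 + 18 + 6 + 19 + 10 = 129.
Total exposure: 10 nights.
The Gamma prior is conjugate for the Poisson rate, so λ | data ~ Gamma(18+129, 7+10) = Gamma(147, 17).
Posterior mode = (α'−1)/β' = 146/17.

146/17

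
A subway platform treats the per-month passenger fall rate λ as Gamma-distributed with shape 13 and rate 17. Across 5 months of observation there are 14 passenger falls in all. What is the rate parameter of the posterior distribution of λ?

Total count 14 over total exposure 5 months.
The Gamma prior is conjugate for the Poisson rate, so λ | data ~ Gamma(13+14, 17+5) = Gamma(27, 22).

22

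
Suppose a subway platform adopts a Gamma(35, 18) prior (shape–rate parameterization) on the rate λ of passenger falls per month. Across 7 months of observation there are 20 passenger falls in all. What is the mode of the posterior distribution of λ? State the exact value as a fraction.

54/25

Total count 20 over total exposure 7 months.
Gamma(α, β) with Poisson data over total exposure Σt gives posterior Gamma(α+Σx, β+Σt) = Gamma(55, 25).
Posterior mode = (α'−1)/β' = 54/25.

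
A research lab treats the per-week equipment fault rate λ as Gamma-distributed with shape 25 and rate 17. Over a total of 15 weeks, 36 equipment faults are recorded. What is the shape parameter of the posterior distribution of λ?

Total count 36 over total exposure 15 weeks.
Conjugate update: add total count to the shape and total exposure to the rate, giving Gamma(61, 32).

61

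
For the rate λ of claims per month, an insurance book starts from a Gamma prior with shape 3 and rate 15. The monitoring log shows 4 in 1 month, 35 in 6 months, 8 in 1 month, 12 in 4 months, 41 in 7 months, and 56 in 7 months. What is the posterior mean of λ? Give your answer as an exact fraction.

Total count: 4 + 35 + 8 + 12 + 41 + 56 = 156.
Total exposure: 1 + 6 + 1 + 4 + 7 + 7 = 26 months.
The Gamma prior is conjugate for the Poisson rate, so λ | data ~ Gamma(3+156, 15+26) = Gamma(159, 41).
Posterior mean = α'/β' = 159/41.

159/41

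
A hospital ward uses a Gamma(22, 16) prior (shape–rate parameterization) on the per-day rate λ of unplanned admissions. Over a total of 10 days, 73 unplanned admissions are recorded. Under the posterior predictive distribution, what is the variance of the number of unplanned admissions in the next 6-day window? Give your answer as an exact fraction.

4560/169

Total count 73 over total exposure 10 days.
Posterior: α' = 22 + 73 = 95, β' = 16 + 10 = 26.
The posterior predictive for a window of length T is Negative Binomial with variance T·α'·(β'+T)/β'² = 6·95·32/676 = 4560/169.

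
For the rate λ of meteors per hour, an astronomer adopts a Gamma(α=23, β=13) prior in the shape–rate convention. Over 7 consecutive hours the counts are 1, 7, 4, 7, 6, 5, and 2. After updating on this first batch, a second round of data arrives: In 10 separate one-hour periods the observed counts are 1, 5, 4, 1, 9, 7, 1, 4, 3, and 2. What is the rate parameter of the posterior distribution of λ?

Total count: 1 + 7 + 4 + 7 + 6 + 5 + 2 = 32.
Total exposure: 7 hours.
After the first batch: Gamma(23 + 32, 13 + 7) = Gamma(55, 20).
Total count: 1 + 5 + 4 + 1 + 9 + 7 + 1 + 4 + 3 + 2 = 37.
Total exposure: 10 hours.
After the second batch: Gamma(55 + 37, 20 + 10) = Gamma(92, 30).

30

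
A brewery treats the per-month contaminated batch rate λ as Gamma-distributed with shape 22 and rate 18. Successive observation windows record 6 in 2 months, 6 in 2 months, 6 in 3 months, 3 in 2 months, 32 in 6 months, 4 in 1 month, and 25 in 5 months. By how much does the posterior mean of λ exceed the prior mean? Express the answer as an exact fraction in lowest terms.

Total count: 6 + 6 + 6 + 3 + 32 + 4 + 25 = 82.
Total exposure: 2 + 2 + 3 + 2 + 6 + 1 + 5 = 21 months.
The Gamma prior is conjugate for the Poisson rate, so λ | data ~ Gamma(22+82, 18+21) = Gamma(104, 39).
Posterior mean = 104/39 = 8/3; prior mean = 22/18 = 11/9. Difference = 8/3 − 11/9 = 13/9.

13/9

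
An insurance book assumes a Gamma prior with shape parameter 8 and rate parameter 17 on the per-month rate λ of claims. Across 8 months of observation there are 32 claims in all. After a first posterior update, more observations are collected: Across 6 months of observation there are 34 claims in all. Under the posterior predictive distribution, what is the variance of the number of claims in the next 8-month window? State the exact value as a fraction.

23088/961

Total count 32 over total exposure 8 months.
After the first batch: Gamma(8 + 32, 17 + 8) = Gamma(40, 25).
Total count 34 over total exposure 6 months.
After the second batch: Gamma(40 + 34, 25 + 6) = Gamma(74, 31).
The posterior predictive for a window of length T is Negative Binomial with variance T·α'·(β'+T)/β'² = 8·74·39/961 = 23088/961.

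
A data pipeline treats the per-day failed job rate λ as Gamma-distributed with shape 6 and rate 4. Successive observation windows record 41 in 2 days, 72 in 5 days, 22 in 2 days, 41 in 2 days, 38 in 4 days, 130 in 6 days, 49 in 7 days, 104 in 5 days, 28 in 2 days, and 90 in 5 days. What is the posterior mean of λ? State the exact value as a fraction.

Total count: 41 + 72 + 22 + 41 + 38 + 130 + 49 + 104 + 28 + 90 = 615.
Total exposure: 2 + 5 + 2 + 2 + 4 + 6 + 7 + 5 + 2 + 5 = 40 days.
Conjugate update: add total count to the shape and total exposure to the rate, giving Gamma(621, 44).
Posterior mean = α'/β' = 621/44.

621/44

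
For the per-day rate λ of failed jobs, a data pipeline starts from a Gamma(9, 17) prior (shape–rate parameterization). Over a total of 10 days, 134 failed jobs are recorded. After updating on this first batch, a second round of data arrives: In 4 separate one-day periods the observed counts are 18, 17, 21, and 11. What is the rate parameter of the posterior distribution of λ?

31

Total count 134 over total exposure 10 days.
After the first batch: Gamma(9 + 134, 17 + 10) = Gamma(143, 27).
Total count: 18 + 17 + 21 + 11 = 67.
Total exposure: 4 days.
After the second batch: Gamma(143 + 67, 27 + 4) = Gamma(210, 31).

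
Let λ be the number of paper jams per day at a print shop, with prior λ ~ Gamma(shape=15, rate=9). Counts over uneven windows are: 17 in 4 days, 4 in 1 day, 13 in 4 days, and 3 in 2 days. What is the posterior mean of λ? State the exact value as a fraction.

Total count: 17 + 4 + 13 + 3 = 37.
Total exposure: 4 + 1 + 4 + 2 = 11 days.
By Gamma–Poisson conjugacy, the posterior is Gamma(α + Σx, β + Σt) = Gamma(15 + 37, 9 + 11) = Gamma(52, 20).
Posterior mean = α'/β' = 52/20 = 13/5.

13/5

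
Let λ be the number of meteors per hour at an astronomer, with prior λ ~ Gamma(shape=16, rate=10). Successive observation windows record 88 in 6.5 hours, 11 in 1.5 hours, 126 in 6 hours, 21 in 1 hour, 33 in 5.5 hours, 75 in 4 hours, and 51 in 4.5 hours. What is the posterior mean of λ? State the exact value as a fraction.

Total count: 88 + 11 + 126 + 21 + 33 + 75 + 51 = 405.
Total exposure: 6.5 + 1.5 + 6 + 1 + 5.5 + 4 + 4.5 = 29 hours.
Conjugate update: add total count to the shape and total exposure to the rate, giving Gamma(421, 39).
Posterior mean = α'/β' = 421/39.

421/39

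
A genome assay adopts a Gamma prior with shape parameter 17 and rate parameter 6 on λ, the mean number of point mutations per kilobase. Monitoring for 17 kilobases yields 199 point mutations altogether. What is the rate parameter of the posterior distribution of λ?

23

Total count 199 over total exposure 17 kilobases.
Conjugate update: add total count to the shape and total exposure to the rate, giving Gamma(216, 23).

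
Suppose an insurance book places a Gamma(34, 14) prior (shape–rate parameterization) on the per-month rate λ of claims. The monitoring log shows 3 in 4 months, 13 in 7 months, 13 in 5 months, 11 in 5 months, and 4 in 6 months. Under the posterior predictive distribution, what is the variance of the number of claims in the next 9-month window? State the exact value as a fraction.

35100/1681

Total count: 3 + 13 + 13 + 11 + 4 = 44.
Total exposure: 4 + 7 + 5 + 5 + 6 = 27 months.
Conjugate update: add total count to the shape and total exposure to the rate, giving Gamma(78, 41).
The posterior predictive for a window of length T is Negative Binomial with variance T·α'·(β'+T)/β'² = 9·78·50/1681 = 35100/1681.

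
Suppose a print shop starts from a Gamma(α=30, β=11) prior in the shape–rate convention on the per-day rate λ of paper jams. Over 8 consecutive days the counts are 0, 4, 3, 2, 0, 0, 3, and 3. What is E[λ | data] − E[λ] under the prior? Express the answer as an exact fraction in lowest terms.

Total count: 0 + 4 + 3 + 2 + 0 + 0 + 3 + 3 = 15.
Total exposure: 8 days.
By Gamma–Poisson conjugacy, the posterior is Gamma(α + Σx, β + Σt) = Gamma(30 + 15, 11 + 8) = Gamma(45, 19).
Posterior mean = 45/19 = 45/19; prior mean = 30/11 = 30/11. Difference = 45/19 − 30/11 = -75/209.

-75/209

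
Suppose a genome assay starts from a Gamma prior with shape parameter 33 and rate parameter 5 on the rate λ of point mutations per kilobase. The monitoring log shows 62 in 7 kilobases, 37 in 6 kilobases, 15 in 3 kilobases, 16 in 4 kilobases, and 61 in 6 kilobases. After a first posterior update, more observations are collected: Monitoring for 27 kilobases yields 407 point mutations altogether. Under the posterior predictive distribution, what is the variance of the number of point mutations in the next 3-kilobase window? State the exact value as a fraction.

115473/3364

Total count: 62 + 37 + 15 + 16 + 61 = 191.
Total exposure: 7 + 6 + 3 + 4 + 6 = 26 kilobases.
After the first batch: Gamma(33 + 191, 5 + 26) = Gamma(224, 31).
Total count 407 over total exposure 27 kilobases.
After the second batch: Gamma(224 + 407, 31 + 27) = Gamma(631, 58).
The posterior predictive for a window of length T is Negative Binomial with variance T·α'·(β'+T)/β'² = 3·631·61/3364 = 115473/3364.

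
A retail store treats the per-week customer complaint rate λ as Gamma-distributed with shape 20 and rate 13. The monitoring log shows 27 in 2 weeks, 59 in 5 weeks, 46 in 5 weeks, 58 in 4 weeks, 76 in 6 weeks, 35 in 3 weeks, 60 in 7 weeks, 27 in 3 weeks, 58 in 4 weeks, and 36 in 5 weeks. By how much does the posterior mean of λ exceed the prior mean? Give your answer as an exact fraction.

Total count: 27 + 59 + 46 + 58 + 76 + 35 + 60 + 27 + 58 + 36 = 482.
Total exposure: 2 + 5 + 5 + 4 + 6 + 3 + 7 + 3 + 4 + 5 = 44 weeks.
Conjugate update: add total count to the shape and total exposure to the rate, giving Gamma(502, 57).
Posterior mean = 502/57 = 502/57; prior mean = 20/13 = 20/13. Difference = 502/57 − 20/13 = 5386/741.

5386/741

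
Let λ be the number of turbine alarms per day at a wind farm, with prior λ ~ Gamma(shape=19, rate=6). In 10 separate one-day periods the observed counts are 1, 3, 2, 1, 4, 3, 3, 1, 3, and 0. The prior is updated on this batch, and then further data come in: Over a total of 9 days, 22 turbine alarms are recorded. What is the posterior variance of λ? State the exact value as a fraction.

62/625

Total count: 1 + 3 + 2 + 1 + 4 + 3 + 3 + 1 + 3 + 0 = 21.
Total exposure: 10 days.
After the first batch: Gamma(19 + 21, 6 + 10) = Gamma(40, 16).
Total count 22 over total exposure 9 days.
After the second batch: Gamma(40 + 22, 16 + 9) = Gamma(62, 25).
Posterior variance = α'/β'² = 62/625.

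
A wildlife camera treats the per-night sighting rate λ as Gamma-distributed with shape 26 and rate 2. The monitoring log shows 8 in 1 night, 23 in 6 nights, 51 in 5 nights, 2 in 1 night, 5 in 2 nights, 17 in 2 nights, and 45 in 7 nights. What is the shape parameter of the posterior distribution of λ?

Total count: 8 + 23 + 51 + 2 + 5 + 17 + 45 = 151.
Total exposure: 1 + 6 + 5 + 1 + 2 + 2 + 7 = 24 nights.
Posterior: α' = 26 + 151 = 177, β' = 2 + 24 = 26.

177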